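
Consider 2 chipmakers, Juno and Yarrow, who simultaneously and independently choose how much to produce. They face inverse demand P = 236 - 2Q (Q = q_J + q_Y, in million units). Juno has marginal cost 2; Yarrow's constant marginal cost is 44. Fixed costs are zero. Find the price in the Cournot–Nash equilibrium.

Juno's profit: π_J = (236 - 2Q)q_J - (2q_J). Setting ∂π_J/∂q_J = 0: 234 - 4q_J - 2(q_Y) = 0.
Yarrow's first-order condition: 192 - 4q_Y - 2(q_J) = 0.
Rearranging gives the reaction functions q_J = (234 - 2q_Y)/4 and q_Y = (192 - 2q_J)/4.
Solving the pair: q_J = 46, q_Y = 25.
Total output Q = 71, so price P = 236 - 2·71 = 94.

94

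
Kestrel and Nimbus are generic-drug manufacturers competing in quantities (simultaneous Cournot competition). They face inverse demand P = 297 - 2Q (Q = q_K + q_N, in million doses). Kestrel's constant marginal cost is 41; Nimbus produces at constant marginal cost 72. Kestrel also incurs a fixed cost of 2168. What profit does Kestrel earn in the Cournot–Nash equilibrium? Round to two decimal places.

Kestrel's profit: π_K = (297 - 2Q)q_K - (41q_K). Setting ∂π_K/∂q_K = 0: 256 - 4q_K - 2(q_N) = 0.
Nimbus's first-order condition: 225 - 4q_N - 2(q_K) = 0.
Best responses: q_K = (256 - 2q_N)/4, q_N = (225 - 2q_K)/4.
Solving the pair: q_K = 287/6, q_N = 97/3.
Price P = 297 - 2·(481/6) = 410/3.
Kestrel's profit: (410/3 - 41)·(287/6) - 2168 = 2408.0556.

2408.06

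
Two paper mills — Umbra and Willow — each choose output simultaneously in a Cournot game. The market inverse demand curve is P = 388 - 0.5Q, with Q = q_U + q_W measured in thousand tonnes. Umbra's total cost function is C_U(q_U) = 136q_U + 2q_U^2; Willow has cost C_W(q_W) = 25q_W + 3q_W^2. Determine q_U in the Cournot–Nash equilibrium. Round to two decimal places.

45.54

Umbra's profit: π_U = (388 - 0.5Q)q_U - (136q_U + 2q_U²). Setting ∂π_U/∂q_U = 0: 252 - 5q_U - (1/2)(q_W) = 0.
Willow's first-order condition: 363 - 7q_W - (1/2)(q_U) = 0.
So q_U = (252 - (1/2)q_W)/5 and q_W = (363 - (1/2)q_U)/7.
Substituting one into the other gives q_U = 45.5396 and q_W = 48.6043.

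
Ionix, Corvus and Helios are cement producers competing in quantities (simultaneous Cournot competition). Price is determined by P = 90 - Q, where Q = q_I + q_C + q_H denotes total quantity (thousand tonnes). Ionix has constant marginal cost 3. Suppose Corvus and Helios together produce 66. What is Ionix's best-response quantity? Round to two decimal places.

With rivals' combined output fixed at 66, Ionix's profit is π_I = (90 - 66 - q_I)q_I - (3q_I) = (24 - q_I)q_I - (3q_I).
∂π_I/∂q_I = 21 - 2q_I = 0, so q_I = 21/2.

10.50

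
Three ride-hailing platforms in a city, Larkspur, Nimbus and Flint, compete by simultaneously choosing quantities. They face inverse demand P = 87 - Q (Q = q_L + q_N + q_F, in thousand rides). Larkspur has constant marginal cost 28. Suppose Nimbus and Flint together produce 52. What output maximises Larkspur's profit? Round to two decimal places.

With rivals' combined output fixed at 52, Larkspur's profit is π_L = (87 - 52 - q_L)q_L - (28q_L) = (35 - q_L)q_L - (28q_L).
∂π_L/∂q_L = 7 - 2q_L = 0, so q_L = 7/2.

3.50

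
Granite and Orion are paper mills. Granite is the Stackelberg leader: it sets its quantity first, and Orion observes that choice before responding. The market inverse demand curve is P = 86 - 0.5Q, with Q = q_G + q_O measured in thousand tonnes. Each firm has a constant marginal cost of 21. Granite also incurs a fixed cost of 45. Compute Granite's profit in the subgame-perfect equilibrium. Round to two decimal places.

Solve by backward induction. Given q_G, the follower Orion maximises π_O = (86 - (1/2)q_G - (1/2)q_O)q_O - 21q_O.
Setting the follower's marginal profit to zero, 65 - (1/2)q_G - q_O = 0, i.e. q_O = (65 - (1/2)q_G).
Granite substitutes q_O(q_G) into its own profit: π_G = q_G(86 - (1/2)q_G - (65 - (1/2)q_G)/2) - 21q_G = (107/2 - (1/4)q_G)q_G - 21q_G.
Maximising: ∂π_G/∂q_G = 65/2 - (1/2)q_G = 0, giving q_G = 65.
Then q_O = (65 - (1/2)·65) = 65/2.
Price P = 86 - (1/2)·(195/2) = 149/4.
Granite's profit: (149/4 - 21)·65 - 45 = 1011.2500.

1011.25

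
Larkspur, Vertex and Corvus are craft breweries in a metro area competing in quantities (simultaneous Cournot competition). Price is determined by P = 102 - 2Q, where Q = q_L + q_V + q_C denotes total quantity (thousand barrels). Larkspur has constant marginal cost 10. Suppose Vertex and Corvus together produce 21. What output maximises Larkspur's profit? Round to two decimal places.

With rivals' combined output fixed at 21, Larkspur's profit is π_L = (102 - 2·21 - 2q_L)q_L - (10q_L) = (60 - 2q_L)q_L - (10q_L).
∂π_L/∂q_L = 50 - 4q_L = 0, so q_L = 25/2.

12.50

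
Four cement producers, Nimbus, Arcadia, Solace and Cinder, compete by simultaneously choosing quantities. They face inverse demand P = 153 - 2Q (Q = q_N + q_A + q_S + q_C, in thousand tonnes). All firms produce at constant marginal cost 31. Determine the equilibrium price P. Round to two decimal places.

55.40

Each firm earns π_i = (153 - 2Q)q_i - 31q_i.
First-order condition (treating rivals' output as given): 122 - 4q_i - 2·Σ_{j≠i} q_j = 0.
With identical firms every q_j equals q_i, so Σ_{j≠i} q_j = 3q_i and 122 = 10q_i, giving q_i = 61/5.
Total output Q = 244/5, so price P = 153 - 2·(244/5) = 277/5.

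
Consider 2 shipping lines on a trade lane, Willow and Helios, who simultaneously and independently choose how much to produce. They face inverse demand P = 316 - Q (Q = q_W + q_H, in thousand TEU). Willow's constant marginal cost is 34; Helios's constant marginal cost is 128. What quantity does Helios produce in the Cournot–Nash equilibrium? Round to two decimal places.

31.33

Willow's profit: π_W = (316 - Q)q_W - (34q_W). Setting ∂π_W/∂q_W = 0: 282 - 2q_W - (q_H) = 0.
Helios's profit: π_H = (316 - Q)q_H - (128q_H). Setting ∂π_H/∂q_H = 0: 188 - 2q_H - (q_W) = 0.
Rearranging gives the reaction functions q_W = (282 - q_H)/2 and q_H = (188 - q_W)/2.
Substituting one into the other gives q_W = 376/3 and q_H = 94/3.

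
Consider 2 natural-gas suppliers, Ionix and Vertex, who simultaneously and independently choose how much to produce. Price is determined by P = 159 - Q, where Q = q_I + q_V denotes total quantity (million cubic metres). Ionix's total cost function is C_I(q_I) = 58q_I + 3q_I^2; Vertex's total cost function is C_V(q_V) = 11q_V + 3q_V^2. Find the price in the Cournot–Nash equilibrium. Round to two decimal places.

131.33

Ionix's profit: π_I = (159 - Q)q_I - (58q_I + 3q_I²). Setting ∂π_I/∂q_I = 0: 101 - 8q_I - (q_V) = 0.
Vertex's first-order condition: 148 - 8q_V - (q_I) = 0.
So q_I = (101 - q_V)/8 and q_V = (148 - q_I)/8.
Substituting one into the other gives q_I = 220/21 and q_V = 361/21.
Total output Q = 83/3, so price P = 159 - 83/3 = 394/3.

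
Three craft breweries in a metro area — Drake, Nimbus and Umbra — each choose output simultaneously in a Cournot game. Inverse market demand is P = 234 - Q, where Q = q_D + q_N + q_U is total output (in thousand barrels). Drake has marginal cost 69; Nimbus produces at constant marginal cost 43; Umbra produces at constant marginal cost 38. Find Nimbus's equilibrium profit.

2809

Drake's profit: π_D = (234 - Q)q_D - (69q_D). Setting ∂π_D/∂q_D = 0: 165 - 2q_D - (q_N + q_U) = 0.
Nimbus's profit: π_N = (234 - Q)q_N - (43q_N). Setting ∂π_N/∂q_N = 0: 191 - 2q_N - (q_D + q_U) = 0.
Umbra's profit: π_U = (234 - Q)q_U - (38q_U). Setting ∂π_U/∂q_U = 0: 196 - 2q_U - (q_D + q_N) = 0.
Adding the 3 conditions: 552 − 2Q − 2Q = 0, i.e. Q = 138.
Back-substituting: q_D = (165 − 138) = 27, q_N = (191 − 138) = 53, q_U = (196 − 138) = 58.
Price P = 234 - 138 = 96.
Nimbus's profit: (96 - 43)·53 = 2809.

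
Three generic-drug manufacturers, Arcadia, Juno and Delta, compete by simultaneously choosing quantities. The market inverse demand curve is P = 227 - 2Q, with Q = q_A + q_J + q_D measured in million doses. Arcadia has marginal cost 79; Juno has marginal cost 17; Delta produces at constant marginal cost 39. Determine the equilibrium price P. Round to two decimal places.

Arcadia's profit: π_A = (227 - 2Q)q_A - (79q_A). Setting ∂π_A/∂q_A = 0: 148 - 4q_A - 2(q_J + q_D) = 0.
Juno's first-order condition: 210 - 4q_J - 2(q_A + q_D) = 0.
Delta's profit: π_D = (227 - 2Q)q_D - (39q_D). Setting ∂π_D/∂q_D = 0: 188 - 4q_D - 2(q_A + q_J) = 0.
Summing all 3 equations gives 546 − 8Q = 0, hence Q = 273/4.
Back-substituting: q_A = (148 − 273/2)/2 = 23/4, q_J = (210 − 273/2)/2 = 147/4, q_D = (188 − 273/2)/2 = 103/4.
Total output Q = 273/4, so price P = 227 - 2·(273/4) = 181/2.

90.50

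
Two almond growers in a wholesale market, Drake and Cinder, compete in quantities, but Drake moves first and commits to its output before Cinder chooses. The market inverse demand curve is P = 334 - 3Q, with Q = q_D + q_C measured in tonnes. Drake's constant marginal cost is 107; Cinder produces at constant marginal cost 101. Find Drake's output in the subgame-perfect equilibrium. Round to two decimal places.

Solve by backward induction. Given q_D, the follower Cinder maximises π_C = (334 - 3q_D - 3q_C)q_C - 101q_C.
Setting the follower's marginal profit to zero, 233 - 3q_D - 6q_C = 0, i.e. q_C = (233 - 3q_D)/6.
Drake substitutes q_C(q_D) into its own profit: π_D = q_D(334 - 3q_D - (233 - 3q_D)/2) - 107q_D = (435/2 - (3/2)q_D)q_D - 107q_D.
Maximising: ∂π_D/∂q_D = 221/2 - 3q_D = 0, giving q_D = 221/6.
Then q_C = (233 - 3·(221/6))/6 = 245/12.

36.83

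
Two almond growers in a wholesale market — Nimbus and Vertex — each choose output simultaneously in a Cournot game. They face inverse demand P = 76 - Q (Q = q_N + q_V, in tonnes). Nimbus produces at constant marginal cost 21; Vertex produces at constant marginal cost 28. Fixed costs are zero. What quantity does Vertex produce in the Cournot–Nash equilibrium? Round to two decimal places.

Nimbus's profit: π_N = (76 - Q)q_N - (21q_N). Setting ∂π_N/∂q_N = 0: 55 - 2q_N - (q_V) = 0.
Vertex's first-order condition: 48 - 2q_V - (q_N) = 0.
So q_N = (55 - q_V)/2 and q_V = (48 - q_N)/2.
Solving the pair: q_N = 62/3, q_V = 41/3.

13.67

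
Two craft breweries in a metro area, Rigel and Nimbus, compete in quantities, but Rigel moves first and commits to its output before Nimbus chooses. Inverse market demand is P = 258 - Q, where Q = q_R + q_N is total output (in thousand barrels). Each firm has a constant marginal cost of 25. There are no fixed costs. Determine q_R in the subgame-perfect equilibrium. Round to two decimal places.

Solve by backward induction. Given q_R, the follower Nimbus maximises π_N = (258 - q_R - q_N)q_N - 25q_N.
Follower FOC: 233 - q_R - 2q_N = 0, so q_N(q_R) = (233 - q_R)/2.
Rigel substitutes q_N(q_R) into its own profit: π_R = q_R(258 - q_R - (233 - q_R)/2) - 25q_R = (283/2 - (1/2)q_R)q_R - 25q_R.
The leader's first-order condition 233/2 - q_R = 0 yields q_R = 233/2.
Then q_N = (233 - 233/2)/2 = 233/4.

116.50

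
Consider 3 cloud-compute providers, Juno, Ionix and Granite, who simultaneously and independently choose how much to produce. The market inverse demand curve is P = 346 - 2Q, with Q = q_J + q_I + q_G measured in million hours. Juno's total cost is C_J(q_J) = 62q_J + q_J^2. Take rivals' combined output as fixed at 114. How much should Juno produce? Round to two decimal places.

With rivals' combined output fixed at 114, Juno's profit is π_J = (346 - 2·114 - 2q_J)q_J - (62q_J + q_J²) = (118 - 2q_J)q_J - (62q_J + q_J²).
∂π_J/∂q_J = 56 - 6q_J = 0, so q_J = 28/3.

9.33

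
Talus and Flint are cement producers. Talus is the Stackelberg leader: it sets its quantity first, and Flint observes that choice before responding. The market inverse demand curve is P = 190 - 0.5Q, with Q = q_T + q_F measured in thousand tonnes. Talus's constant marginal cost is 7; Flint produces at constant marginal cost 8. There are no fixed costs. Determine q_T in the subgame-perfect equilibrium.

184

The follower Flint best-responds to any q_T: π_F = (190 - 0.5Q)q_F - 8q_F.
Setting the follower's marginal profit to zero, 182 - (1/2)q_T - q_F = 0, i.e. q_F = (182 - (1/2)q_T).
Talus substitutes q_F(q_T) into its own profit: π_T = q_T(190 - (1/2)q_T - (182 - (1/2)q_T)/2) - 7q_T = (99 - (1/4)q_T)q_T - 7q_T.
Maximising: ∂π_T/∂q_T = 92 - (1/2)q_T = 0, giving q_T = 184.
Then q_F = (182 - (1/2)·184) = 90.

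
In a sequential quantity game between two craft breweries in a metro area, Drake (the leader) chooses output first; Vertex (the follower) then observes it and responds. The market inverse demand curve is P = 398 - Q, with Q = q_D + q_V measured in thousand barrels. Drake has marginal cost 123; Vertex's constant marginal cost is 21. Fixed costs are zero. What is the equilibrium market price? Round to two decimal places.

Solve by backward induction. Given q_D, the follower Vertex maximises π_V = (398 - q_D - q_V)q_V - 21q_V.
Setting the follower's marginal profit to zero, 377 - q_D - 2q_V = 0, i.e. q_V = (377 - q_D)/2.
The leader anticipates this reaction. Substituting into P = 398 - Q gives P = 419/2 - (1/2)q_D, so π_D = (419/2 - (1/2)q_D)q_D - 123q_D.
Leader FOC: 173/2 - q_D = 0, so q_D = 173/2.
Then q_V = (377 - 173/2)/2 = 581/4.
Total output Q = 927/4, so price P = 398 - 927/4 = 665/4.

166.25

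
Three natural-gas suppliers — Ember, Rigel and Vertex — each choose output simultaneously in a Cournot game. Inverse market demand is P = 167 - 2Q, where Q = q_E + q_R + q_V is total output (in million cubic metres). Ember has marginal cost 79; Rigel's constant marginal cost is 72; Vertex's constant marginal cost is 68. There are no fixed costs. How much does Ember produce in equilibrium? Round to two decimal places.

Ember's profit: π_E = (167 - 2Q)q_E - (79q_E). Setting ∂π_E/∂q_E = 0: 88 - 4q_E - 2(q_R + q_V) = 0.
Rigel's profit: π_R = (167 - 2Q)q_R - (72q_R). Setting ∂π_R/∂q_R = 0: 95 - 4q_R - 2(q_E + q_V) = 0.
Vertex's first-order condition: 99 - 4q_V - 2(q_E + q_R) = 0.
Adding the 3 conditions: 282 − 4Q − 4Q = 0, i.e. Q = 141/4.
Back-substituting: q_E = (88 − 141/2)/2 = 35/4, q_R = (95 − 141/2)/2 = 49/4, q_V = (99 − 141/2)/2 = 57/4.

8.75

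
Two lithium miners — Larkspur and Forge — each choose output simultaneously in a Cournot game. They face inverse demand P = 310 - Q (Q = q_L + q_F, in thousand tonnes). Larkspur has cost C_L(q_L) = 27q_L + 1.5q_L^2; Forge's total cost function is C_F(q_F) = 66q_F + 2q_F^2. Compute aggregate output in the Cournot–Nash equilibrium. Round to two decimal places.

82.45

Larkspur's profit: π_L = (310 - Q)q_L - (27q_L + (3/2)q_L²). Setting ∂π_L/∂q_L = 0: 283 - 5q_L - (q_F) = 0.
Forge's first-order condition: 244 - 6q_F - (q_L) = 0.
Best responses: q_L = (283 - q_F)/5, q_F = (244 - q_L)/6.
Substituting one into the other gives q_L = 1454/29 and q_F = 937/29.
Total output Q = 1454/29 + 937/29 = 82.4483.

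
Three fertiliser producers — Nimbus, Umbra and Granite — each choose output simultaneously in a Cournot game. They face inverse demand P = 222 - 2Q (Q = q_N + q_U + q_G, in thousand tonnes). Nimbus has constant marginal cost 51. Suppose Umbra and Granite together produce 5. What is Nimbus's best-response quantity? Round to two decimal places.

With rivals' combined output fixed at 5, Nimbus's profit is π_N = (222 - 2·5 - 2q_N)q_N - (51q_N) = (212 - 2q_N)q_N - (51q_N).
∂π_N/∂q_N = 161 - 4q_N = 0, so q_N = 161/4.

40.25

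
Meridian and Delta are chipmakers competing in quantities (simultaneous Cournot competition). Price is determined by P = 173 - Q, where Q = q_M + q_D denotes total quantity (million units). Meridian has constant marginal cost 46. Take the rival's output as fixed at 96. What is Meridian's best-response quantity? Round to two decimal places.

With the rival's output fixed at 96, Meridian's profit is π_M = (173 - 96 - q_M)q_M - (46q_M) = (77 - q_M)q_M - (46q_M).
∂π_M/∂q_M = 31 - 2q_M = 0, so q_M = 31/2.

15.50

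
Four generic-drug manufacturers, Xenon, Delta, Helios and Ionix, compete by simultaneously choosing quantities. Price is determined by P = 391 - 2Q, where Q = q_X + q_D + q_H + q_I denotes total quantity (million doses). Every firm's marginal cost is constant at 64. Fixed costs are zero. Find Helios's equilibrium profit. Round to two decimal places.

Each firm earns π_i = (391 - 2Q)q_i - 64q_i.
Setting ∂π_i/∂q_i = 0 with rivals' quantities fixed: 327 - 4q_i - 2·Σ_{j≠i} q_j = 0.
By symmetry each firm produces the same amount; substituting Σ_{j≠i} q_j = 3q_i yields q_i = 327/10.
Price P = 391 - 2·(654/5) = 647/5.
Helios's profit: (647/5 - 64)·(327/10) = 2138.5800.

2138.58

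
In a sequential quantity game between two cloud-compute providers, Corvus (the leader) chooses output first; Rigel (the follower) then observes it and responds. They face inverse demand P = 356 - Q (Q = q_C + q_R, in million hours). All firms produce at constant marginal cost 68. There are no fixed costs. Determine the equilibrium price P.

The follower Rigel best-responds to any q_C: π_R = (356 - Q)q_R - 68q_R.
Follower FOC: 288 - q_C - 2q_R = 0, so q_R(q_C) = (288 - q_C)/2.
Corvus substitutes q_R(q_C) into its own profit: π_C = q_C(356 - q_C - (288 - q_C)/2) - 68q_C = (212 - (1/2)q_C)q_C - 68q_C.
Leader FOC: 144 - q_C = 0, so q_C = 144.
Then q_R = (288 - 144)/2 = 72.
Total output Q = 216, so price P = 356 - 216 = 140.

140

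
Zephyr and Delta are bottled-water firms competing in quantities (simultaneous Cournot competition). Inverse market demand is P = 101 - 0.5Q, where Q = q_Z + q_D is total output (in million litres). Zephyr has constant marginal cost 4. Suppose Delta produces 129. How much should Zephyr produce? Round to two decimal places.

32.50

With the rival's output fixed at 129, Zephyr's profit is π_Z = (101 - (1/2)·129 - (1/2)q_Z)q_Z - (4q_Z) = (73/2 - (1/2)q_Z)q_Z - (4q_Z).
∂π_Z/∂q_Z = 65/2 - q_Z = 0, so q_Z = 65/2.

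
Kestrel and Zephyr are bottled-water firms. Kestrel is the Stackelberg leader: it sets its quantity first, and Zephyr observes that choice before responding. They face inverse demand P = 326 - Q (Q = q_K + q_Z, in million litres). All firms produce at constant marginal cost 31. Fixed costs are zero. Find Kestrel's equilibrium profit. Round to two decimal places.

10878.13

Solve by backward induction. Given q_K, the follower Zephyr maximises π_Z = (326 - q_K - q_Z)q_Z - 31q_Z.
Setting the follower's marginal profit to zero, 295 - q_K - 2q_Z = 0, i.e. q_Z = (295 - q_K)/2.
Kestrel substitutes q_Z(q_K) into its own profit: π_K = q_K(326 - q_K - (295 - q_K)/2) - 31q_K = (357/2 - (1/2)q_K)q_K - 31q_K.
The leader's first-order condition 295/2 - q_K = 0 yields q_K = 295/2.
Then q_Z = (295 - 295/2)/2 = 295/4.
Price P = 326 - 885/4 = 419/4.
Kestrel's profit: (419/4 - 31)·(295/2) = 10878.1250.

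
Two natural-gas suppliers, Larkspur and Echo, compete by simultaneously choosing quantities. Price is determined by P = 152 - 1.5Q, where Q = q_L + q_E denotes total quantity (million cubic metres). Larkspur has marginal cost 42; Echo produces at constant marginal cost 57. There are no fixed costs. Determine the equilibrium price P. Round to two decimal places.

83.67

Larkspur's profit: π_L = (152 - 1.5Q)q_L - (42q_L). Setting ∂π_L/∂q_L = 0: 110 - 3q_L - (3/2)(q_E) = 0.
Echo's first-order condition: 95 - 3q_E - (3/2)(q_L) = 0.
Rearranging gives the reaction functions q_L = (110 - (3/2)q_E)/3 and q_E = (95 - (3/2)q_L)/3.
Substituting one into the other gives q_L = 250/9 and q_E = 160/9.
Total output Q = 410/9, so price P = 152 - (3/2)·(410/9) = 251/3.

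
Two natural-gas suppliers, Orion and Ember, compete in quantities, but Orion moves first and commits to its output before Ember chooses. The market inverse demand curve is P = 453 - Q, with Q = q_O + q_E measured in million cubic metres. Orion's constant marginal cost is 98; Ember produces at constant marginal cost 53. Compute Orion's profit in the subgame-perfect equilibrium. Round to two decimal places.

12012.50

Solve by backward induction. Given q_O, the follower Ember maximises π_E = (453 - q_O - q_E)q_E - 53q_E.
Setting the follower's marginal profit to zero, 400 - q_O - 2q_E = 0, i.e. q_E = (400 - q_O)/2.
Orion substitutes q_E(q_O) into its own profit: π_O = q_O(453 - q_O - (400 - q_O)/2) - 98q_O = (253 - (1/2)q_O)q_O - 98q_O.
Maximising: ∂π_O/∂q_O = 155 - q_O = 0, giving q_O = 155.
Then q_E = (400 - 155)/2 = 245/2.
Price P = 453 - 555/2 = 351/2.
Orion's profit: (351/2 - 98)·155 = 12012.5000.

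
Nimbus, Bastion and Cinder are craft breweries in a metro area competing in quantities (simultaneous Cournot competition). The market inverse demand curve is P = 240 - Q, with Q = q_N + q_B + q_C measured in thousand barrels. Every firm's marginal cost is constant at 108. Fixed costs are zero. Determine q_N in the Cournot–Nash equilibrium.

Each firm earns π_i = (240 - Q)q_i - 108q_i.
First-order condition (treating rivals' output as given): 132 - 2q_i - Σ_{j≠i} q_j = 0.
By symmetry each firm produces the same amount; substituting Σ_{j≠i} q_j = 2q_i yields q_i = 132/4 = 33.

33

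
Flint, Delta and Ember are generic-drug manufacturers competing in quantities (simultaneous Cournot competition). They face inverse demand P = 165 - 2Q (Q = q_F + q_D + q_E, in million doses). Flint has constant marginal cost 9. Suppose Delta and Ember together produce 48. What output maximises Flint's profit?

15

With rivals' combined output fixed at 48, Flint's profit is π_F = (165 - 2·48 - 2q_F)q_F - (9q_F) = (69 - 2q_F)q_F - (9q_F).
∂π_F/∂q_F = 60 - 4q_F = 0, so q_F = 15.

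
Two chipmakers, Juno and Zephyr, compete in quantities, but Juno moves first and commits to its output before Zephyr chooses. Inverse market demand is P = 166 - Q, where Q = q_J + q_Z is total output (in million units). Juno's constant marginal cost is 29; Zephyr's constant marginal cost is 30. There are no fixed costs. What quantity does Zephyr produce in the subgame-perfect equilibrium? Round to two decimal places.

33.50

Solve by backward induction. Given q_J, the follower Zephyr maximises π_Z = (166 - q_J - q_Z)q_Z - 30q_Z.
Follower FOC: 136 - q_J - 2q_Z = 0, so q_Z(q_J) = (136 - q_J)/2.
The leader anticipates this reaction. Substituting into P = 166 - Q gives P = 98 - (1/2)q_J, so π_J = (98 - (1/2)q_J)q_J - 29q_J.
Maximising: ∂π_J/∂q_J = 69 - q_J = 0, giving q_J = 69.
Then q_Z = (136 - 69)/2 = 67/2.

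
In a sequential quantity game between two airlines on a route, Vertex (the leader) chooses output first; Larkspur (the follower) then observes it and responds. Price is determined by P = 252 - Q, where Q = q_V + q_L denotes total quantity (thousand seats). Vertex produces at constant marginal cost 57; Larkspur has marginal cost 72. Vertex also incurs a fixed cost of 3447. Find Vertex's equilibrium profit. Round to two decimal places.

2065.50

The follower Larkspur best-responds to any q_V: π_L = (252 - Q)q_L - 72q_L.
∂π_L/∂q_L = 180 - q_V - 2q_L = 0 gives the reaction function q_L = (180 - q_V)/2.
Vertex substitutes q_L(q_V) into its own profit: π_V = q_V(252 - q_V - (180 - q_V)/2) - 57q_V = (162 - (1/2)q_V)q_V - 57q_V.
Leader FOC: 105 - q_V = 0, so q_V = 105.
Then q_L = (180 - 105)/2 = 75/2.
Price P = 252 - 285/2 = 219/2.
Vertex's profit: (219/2 - 57)·105 - 3447 = 2065.5000.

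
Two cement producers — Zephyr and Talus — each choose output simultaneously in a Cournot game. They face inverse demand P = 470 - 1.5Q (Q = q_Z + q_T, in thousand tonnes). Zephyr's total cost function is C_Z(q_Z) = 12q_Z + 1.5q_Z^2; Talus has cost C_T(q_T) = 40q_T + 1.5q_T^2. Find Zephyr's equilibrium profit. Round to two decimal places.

11648.02

Zephyr's profit: π_Z = (470 - 1.5Q)q_Z - (12q_Z + (3/2)q_Z²). Setting ∂π_Z/∂q_Z = 0: 458 - 6q_Z - (3/2)(q_T) = 0.
Talus's first-order condition: 430 - 6q_T - (3/2)(q_Z) = 0.
So q_Z = (458 - (3/2)q_T)/6 and q_T = (430 - (3/2)q_Z)/6.
Solving the pair: q_Z = 62.3111, q_T = 56.0889.
Price P = 470 - (3/2)·(592/5) = 1462/5.
Zephyr's profit: (1462/5)·62.3111 - 12·62.3111 - (3/2)·62.3111² = 11648.0237.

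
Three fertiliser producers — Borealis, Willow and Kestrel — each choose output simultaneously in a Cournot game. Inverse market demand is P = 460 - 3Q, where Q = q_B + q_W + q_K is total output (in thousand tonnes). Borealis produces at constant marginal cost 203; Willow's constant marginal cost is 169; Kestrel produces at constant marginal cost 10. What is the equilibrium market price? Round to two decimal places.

Borealis's profit: π_B = (460 - 3Q)q_B - (203q_B). Setting ∂π_B/∂q_B = 0: 257 - 6q_B - 3(q_W + q_K) = 0.
Willow's profit: π_W = (460 - 3Q)q_W - (169q_W). Setting ∂π_W/∂q_W = 0: 291 - 6q_W - 3(q_B + q_K) = 0.
Kestrel's profit: π_K = (460 - 3Q)q_K - (10q_K). Setting ∂π_K/∂q_K = 0: 450 - 6q_K - 3(q_B + q_W) = 0.
Summing all 3 equations gives 998 − 12Q = 0, hence Q = 499/6.
Back-substituting: q_B = (257 − 499/2)/3 = 5/2, q_W = (291 − 499/2)/3 = 83/6, q_K = (450 − 499/2)/3 = 401/6.
Total output Q = 499/6, so price P = 460 - 3·(499/6) = 421/2.

210.50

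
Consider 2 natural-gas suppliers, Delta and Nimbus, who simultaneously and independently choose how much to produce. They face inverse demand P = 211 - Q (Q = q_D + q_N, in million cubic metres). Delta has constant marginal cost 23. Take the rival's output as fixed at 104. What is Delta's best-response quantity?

42

With the rival's output fixed at 104, Delta's profit is π_D = (211 - 104 - q_D)q_D - (23q_D) = (107 - q_D)q_D - (23q_D).
∂π_D/∂q_D = 84 - 2q_D = 0, so q_D = 42.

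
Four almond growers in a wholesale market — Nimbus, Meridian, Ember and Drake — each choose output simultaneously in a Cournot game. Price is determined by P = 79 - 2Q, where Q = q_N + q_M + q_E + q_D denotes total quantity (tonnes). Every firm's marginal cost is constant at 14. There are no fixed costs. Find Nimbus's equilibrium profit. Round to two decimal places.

84.50

Each firm earns π_i = (79 - 2Q)q_i - 14q_i.
Setting ∂π_i/∂q_i = 0 with rivals' quantities fixed: 65 - 4q_i - 2·Σ_{j≠i} q_j = 0.
With identical firms every q_j equals q_i, so Σ_{j≠i} q_j = 3q_i and 65 = 10q_i, giving q_i = 13/2.
Price P = 79 - 2·26 = 27.
Nimbus's profit: (27 - 14)·(13/2) = 169/2.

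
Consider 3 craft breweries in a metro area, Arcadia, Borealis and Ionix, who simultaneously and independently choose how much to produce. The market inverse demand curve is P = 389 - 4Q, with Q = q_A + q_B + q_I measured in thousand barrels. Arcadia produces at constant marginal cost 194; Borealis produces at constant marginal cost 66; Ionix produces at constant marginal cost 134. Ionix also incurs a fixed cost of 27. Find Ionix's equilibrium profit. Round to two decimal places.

926.27

Arcadia's profit: π_A = (389 - 4Q)q_A - (194q_A). Setting ∂π_A/∂q_A = 0: 195 - 8q_A - 4(q_B + q_I) = 0.
Borealis's first-order condition: 323 - 8q_B - 4(q_A + q_I) = 0.
Ionix's profit: π_I = (389 - 4Q)q_I - (134q_I). Setting ∂π_I/∂q_I = 0: 255 - 8q_I - 4(q_A + q_B) = 0.
Adding the 3 conditions: 773 − 8Q − 8Q = 0, i.e. Q = 773/16.
Back-substituting: q_A = (195 − 773/4)/4 = 7/16, q_B = (323 − 773/4)/4 = 519/16, q_I = (255 − 773/4)/4 = 247/16.
Price P = 389 - 4·(773/16) = 783/4.
Ionix's profit: (783/4 - 134)·(247/16) - 27 = 926.2656.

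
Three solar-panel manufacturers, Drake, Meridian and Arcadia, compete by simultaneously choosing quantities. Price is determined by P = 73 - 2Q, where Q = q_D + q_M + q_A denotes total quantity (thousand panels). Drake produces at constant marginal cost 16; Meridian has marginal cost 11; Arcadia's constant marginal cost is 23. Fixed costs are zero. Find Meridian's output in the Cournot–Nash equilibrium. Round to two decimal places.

9.88

Drake's profit: π_D = (73 - 2Q)q_D - (16q_D). Setting ∂π_D/∂q_D = 0: 57 - 4q_D - 2(q_M + q_A) = 0.
Meridian's profit: π_M = (73 - 2Q)q_M - (11q_M). Setting ∂π_M/∂q_M = 0: 62 - 4q_M - 2(q_D + q_A) = 0.
Arcadia's profit: π_A = (73 - 2Q)q_A - (23q_A). Setting ∂π_A/∂q_A = 0: 50 - 4q_A - 2(q_D + q_M) = 0.
Adding the 3 conditions: 169 − 4Q − 4Q = 0, i.e. Q = 169/8.
Back-substituting: q_D = (57 − 169/4)/2 = 59/8, q_M = (62 − 169/4)/2 = 79/8, q_A = (50 − 169/4)/2 = 31/8.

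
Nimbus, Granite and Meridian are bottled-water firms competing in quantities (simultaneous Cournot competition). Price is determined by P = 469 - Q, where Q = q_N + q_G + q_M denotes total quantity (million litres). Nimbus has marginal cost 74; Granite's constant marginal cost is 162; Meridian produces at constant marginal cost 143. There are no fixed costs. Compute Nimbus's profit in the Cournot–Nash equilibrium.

19044

Nimbus's profit: π_N = (469 - Q)q_N - (74q_N). Setting ∂π_N/∂q_N = 0: 395 - 2q_N - (q_G + q_M) = 0.
Granite's first-order condition: 307 - 2q_G - (q_N + q_M) = 0.
Meridian's first-order condition: 326 - 2q_M - (q_N + q_G) = 0.
Adding the 3 conditions: 1028 − 2Q − 2Q = 0, i.e. Q = 257.
Back-substituting: q_N = (395 − 257) = 138, q_G = (307 − 257) = 50, q_M = (326 − 257) = 69.
Price P = 469 - 257 = 212.
Nimbus's profit: (212 - 74)·138 = 19044.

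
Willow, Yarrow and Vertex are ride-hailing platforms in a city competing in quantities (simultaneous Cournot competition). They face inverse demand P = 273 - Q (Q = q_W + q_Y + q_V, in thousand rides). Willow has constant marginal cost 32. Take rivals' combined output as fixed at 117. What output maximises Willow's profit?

62

With rivals' combined output fixed at 117, Willow's profit is π_W = (273 - 117 - q_W)q_W - (32q_W) = (156 - q_W)q_W - (32q_W).
∂π_W/∂q_W = 124 - 2q_W = 0, so q_W = 62.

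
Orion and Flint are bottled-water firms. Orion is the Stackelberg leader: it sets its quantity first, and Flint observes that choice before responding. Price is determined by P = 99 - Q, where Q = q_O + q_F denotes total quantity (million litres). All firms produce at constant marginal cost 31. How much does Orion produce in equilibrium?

The follower Flint best-responds to any q_O: π_F = (99 - Q)q_F - 31q_F.
Follower FOC: 68 - q_O - 2q_F = 0, so q_F(q_O) = (68 - q_O)/2.
The leader anticipates this reaction. Substituting into P = 99 - Q gives P = 65 - (1/2)q_O, so π_O = (65 - (1/2)q_O)q_O - 31q_O.
Maximising: ∂π_O/∂q_O = 34 - q_O = 0, giving q_O = 34.
Then q_F = (68 - 34)/2 = 17.

34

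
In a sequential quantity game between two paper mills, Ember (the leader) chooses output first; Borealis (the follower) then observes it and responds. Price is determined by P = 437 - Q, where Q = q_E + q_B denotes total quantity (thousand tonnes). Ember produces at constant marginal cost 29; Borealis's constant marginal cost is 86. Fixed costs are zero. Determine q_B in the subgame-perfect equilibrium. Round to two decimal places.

The follower Borealis best-responds to any q_E: π_B = (437 - Q)q_B - 86q_B.
Setting the follower's marginal profit to zero, 351 - q_E - 2q_B = 0, i.e. q_B = (351 - q_E)/2.
Ember substitutes q_B(q_E) into its own profit: π_E = q_E(437 - q_E - (351 - q_E)/2) - 29q_E = (523/2 - (1/2)q_E)q_E - 29q_E.
Maximising: ∂π_E/∂q_E = 465/2 - q_E = 0, giving q_E = 465/2.
Then q_B = (351 - 465/2)/2 = 237/4.

59.25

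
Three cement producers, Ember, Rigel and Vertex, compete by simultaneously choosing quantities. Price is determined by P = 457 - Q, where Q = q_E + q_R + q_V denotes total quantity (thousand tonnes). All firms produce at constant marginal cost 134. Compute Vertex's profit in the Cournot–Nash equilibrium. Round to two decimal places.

6520.56

Each firm earns π_i = (457 - Q)q_i - 134q_i.
Setting ∂π_i/∂q_i = 0 with rivals' quantities fixed: 323 - 2q_i - Σ_{j≠i} q_j = 0.
With identical firms every q_j equals q_i, so Σ_{j≠i} q_j = 2q_i and 323 = 4q_i, giving q_i = 323/4.
Price P = 457 - 969/4 = 859/4.
Vertex's profit: (859/4 - 134)·(323/4) = 6520.5625.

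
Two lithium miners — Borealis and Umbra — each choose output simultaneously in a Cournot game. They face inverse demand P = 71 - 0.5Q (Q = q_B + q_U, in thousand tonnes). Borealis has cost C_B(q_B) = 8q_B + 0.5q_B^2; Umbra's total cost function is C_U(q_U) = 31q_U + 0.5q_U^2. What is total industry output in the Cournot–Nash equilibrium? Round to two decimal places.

Borealis's profit: π_B = (71 - 0.5Q)q_B - (8q_B + (1/2)q_B²). Setting ∂π_B/∂q_B = 0: 63 - 2q_B - (1/2)(q_U) = 0.
Umbra's profit: π_U = (71 - 0.5Q)q_U - (31q_U + (1/2)q_U²). Setting ∂π_U/∂q_U = 0: 40 - 2q_U - (1/2)(q_B) = 0.
Rearranging gives the reaction functions q_B = (63 - (1/2)q_U)/2 and q_U = (40 - (1/2)q_B)/2.
Solving the pair: q_B = 424/15, q_U = 194/15.
Total output Q = 424/15 + 194/15 = 206/5.

41.20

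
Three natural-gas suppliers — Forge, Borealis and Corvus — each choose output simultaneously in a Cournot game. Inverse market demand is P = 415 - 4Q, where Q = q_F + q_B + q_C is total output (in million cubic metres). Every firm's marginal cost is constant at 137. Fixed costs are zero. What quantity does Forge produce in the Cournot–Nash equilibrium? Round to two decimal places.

17.38

Each firm earns π_i = (415 - 4Q)q_i - 137q_i.
First-order condition (treating rivals' output as given): 278 - 8q_i - 4·Σ_{j≠i} q_j = 0.
By symmetry each firm produces the same amount; substituting Σ_{j≠i} q_j = 2q_i yields q_i = 278/16 = 139/8.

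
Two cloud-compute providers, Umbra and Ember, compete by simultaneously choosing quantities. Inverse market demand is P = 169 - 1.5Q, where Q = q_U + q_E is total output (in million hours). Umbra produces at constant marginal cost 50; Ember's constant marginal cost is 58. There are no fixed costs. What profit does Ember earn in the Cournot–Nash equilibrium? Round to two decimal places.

Umbra's profit: π_U = (169 - 1.5Q)q_U - (50q_U). Setting ∂π_U/∂q_U = 0: 119 - 3q_U - (3/2)(q_E) = 0.
Ember's profit: π_E = (169 - 1.5Q)q_E - (58q_E). Setting ∂π_E/∂q_E = 0: 111 - 3q_E - (3/2)(q_U) = 0.
Rearranging gives the reaction functions q_U = (119 - (3/2)q_E)/3 and q_E = (111 - (3/2)q_U)/3.
Substituting one into the other gives q_U = 254/9 and q_E = 206/9.
Price P = 169 - (3/2)·(460/9) = 277/3.
Ember's profit: (277/3 - 58)·(206/9) = 785.8519.

785.85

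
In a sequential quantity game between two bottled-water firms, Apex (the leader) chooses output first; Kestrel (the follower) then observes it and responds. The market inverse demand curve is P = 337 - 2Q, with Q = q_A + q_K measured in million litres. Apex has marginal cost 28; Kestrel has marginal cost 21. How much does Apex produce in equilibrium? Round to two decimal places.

Solve by backward induction. Given q_A, the follower Kestrel maximises π_K = (337 - 2q_A - 2q_K)q_K - 21q_K.
Setting the follower's marginal profit to zero, 316 - 2q_A - 4q_K = 0, i.e. q_K = (316 - 2q_A)/4.
The leader anticipates this reaction. Substituting into P = 337 - 2Q gives P = 179 - q_A, so π_A = (179 - q_A)q_A - 28q_A.
Maximising: ∂π_A/∂q_A = 151 - 2q_A = 0, giving q_A = 151/2.
Then q_K = (316 - 2·(151/2))/4 = 165/4.

75.50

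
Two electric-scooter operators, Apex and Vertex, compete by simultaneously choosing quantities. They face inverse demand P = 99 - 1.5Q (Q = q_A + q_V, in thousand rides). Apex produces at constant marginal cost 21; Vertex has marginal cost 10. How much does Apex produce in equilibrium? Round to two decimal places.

Apex's profit: π_A = (99 - 1.5Q)q_A - (21q_A). Setting ∂π_A/∂q_A = 0: 78 - 3q_A - (3/2)(q_V) = 0.
Vertex's first-order condition: 89 - 3q_V - (3/2)(q_A) = 0.
Rearranging gives the reaction functions q_A = (78 - (3/2)q_V)/3 and q_V = (89 - (3/2)q_A)/3.
Substituting one into the other gives q_A = 134/9 and q_V = 200/9.

14.89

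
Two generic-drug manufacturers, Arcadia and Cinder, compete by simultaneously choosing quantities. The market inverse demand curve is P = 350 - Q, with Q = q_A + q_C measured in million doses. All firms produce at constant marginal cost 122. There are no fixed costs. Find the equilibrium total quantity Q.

152

Each firm earns π_i = (350 - Q)q_i - 122q_i.
Setting ∂π_i/∂q_i = 0 with rivals' quantities fixed: 228 - 2q_i - q_j = 0.
By symmetry each firm produces the same amount; substituting q_j = q_i yields q_i = 228/3 = 76.
Total output Q = 76 + 76 = 152.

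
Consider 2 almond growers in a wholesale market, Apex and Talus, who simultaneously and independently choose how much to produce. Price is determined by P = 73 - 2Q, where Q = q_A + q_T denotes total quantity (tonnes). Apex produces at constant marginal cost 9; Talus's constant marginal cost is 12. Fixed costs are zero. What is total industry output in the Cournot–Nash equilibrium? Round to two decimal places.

20.83

Apex's profit: π_A = (73 - 2Q)q_A - (9q_A). Setting ∂π_A/∂q_A = 0: 64 - 4q_A - 2(q_T) = 0.
Talus's first-order condition: 61 - 4q_T - 2(q_A) = 0.
So q_A = (64 - 2q_T)/4 and q_T = (61 - 2q_A)/4.
Solving the pair: q_A = 67/6, q_T = 29/3.
Total output Q = 67/6 + 29/3 = 125/6.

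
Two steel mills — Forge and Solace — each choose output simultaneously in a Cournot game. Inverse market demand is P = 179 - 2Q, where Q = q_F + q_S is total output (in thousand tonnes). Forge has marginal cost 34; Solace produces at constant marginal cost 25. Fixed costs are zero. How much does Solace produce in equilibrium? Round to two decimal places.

Forge's profit: π_F = (179 - 2Q)q_F - (34q_F). Setting ∂π_F/∂q_F = 0: 145 - 4q_F - 2(q_S) = 0.
Solace's first-order condition: 154 - 4q_S - 2(q_F) = 0.
Best responses: q_F = (145 - 2q_S)/4, q_S = (154 - 2q_F)/4.
Substituting one into the other gives q_F = 68/3 and q_S = 163/6.

27.17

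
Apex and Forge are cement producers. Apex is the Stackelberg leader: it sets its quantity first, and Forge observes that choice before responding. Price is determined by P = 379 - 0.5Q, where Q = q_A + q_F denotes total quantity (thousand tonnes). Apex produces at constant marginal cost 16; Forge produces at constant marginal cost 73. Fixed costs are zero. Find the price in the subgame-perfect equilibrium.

The follower Forge best-responds to any q_A: π_F = (379 - 0.5Q)q_F - 73q_F.
Setting the follower's marginal profit to zero, 306 - (1/2)q_A - q_F = 0, i.e. q_F = (306 - (1/2)q_A).
Apex substitutes q_F(q_A) into its own profit: π_A = q_A(379 - (1/2)q_A - (306 - (1/2)q_A)/2) - 16q_A = (226 - (1/4)q_A)q_A - 16q_A.
Leader FOC: 210 - (1/2)q_A = 0, so q_A = 420.
Then q_F = (306 - (1/2)·420) = 96.
Total output Q = 516, so price P = 379 - (1/2)·516 = 121.

121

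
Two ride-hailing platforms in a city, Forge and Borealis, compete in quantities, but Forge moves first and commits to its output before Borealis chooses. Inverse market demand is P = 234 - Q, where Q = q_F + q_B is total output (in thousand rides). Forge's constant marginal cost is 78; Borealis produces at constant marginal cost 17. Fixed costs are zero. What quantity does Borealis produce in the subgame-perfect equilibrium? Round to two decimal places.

84.75

The follower Borealis best-responds to any q_F: π_B = (234 - Q)q_B - 17q_B.
Setting the follower's marginal profit to zero, 217 - q_F - 2q_B = 0, i.e. q_B = (217 - q_F)/2.
The leader anticipates this reaction. Substituting into P = 234 - Q gives P = 251/2 - (1/2)q_F, so π_F = (251/2 - (1/2)q_F)q_F - 78q_F.
The leader's first-order condition 95/2 - q_F = 0 yields q_F = 95/2.
Then q_B = (217 - 95/2)/2 = 339/4.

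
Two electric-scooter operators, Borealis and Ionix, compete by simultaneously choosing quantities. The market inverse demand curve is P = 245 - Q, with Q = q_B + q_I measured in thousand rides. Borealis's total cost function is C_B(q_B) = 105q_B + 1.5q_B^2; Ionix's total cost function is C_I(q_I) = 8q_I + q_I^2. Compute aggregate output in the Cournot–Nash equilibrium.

Borealis's profit: π_B = (245 - Q)q_B - (105q_B + (3/2)q_B²). Setting ∂π_B/∂q_B = 0: 140 - 5q_B - (q_I) = 0.
Ionix's first-order condition: 237 - 4q_I - (q_B) = 0.
So q_B = (140 - q_I)/5 and q_I = (237 - q_B)/4.
Solving the pair: q_B = 17, q_I = 55.
Total output Q = 17 + 55 = 72.

72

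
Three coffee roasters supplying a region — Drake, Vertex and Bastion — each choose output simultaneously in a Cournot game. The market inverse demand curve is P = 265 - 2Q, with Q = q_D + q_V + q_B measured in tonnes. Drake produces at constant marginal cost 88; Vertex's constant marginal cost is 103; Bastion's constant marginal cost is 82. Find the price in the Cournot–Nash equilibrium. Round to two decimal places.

Drake's profit: π_D = (265 - 2Q)q_D - (88q_D). Setting ∂π_D/∂q_D = 0: 177 - 4q_D - 2(q_V + q_B) = 0.
Vertex's profit: π_V = (265 - 2Q)q_V - (103q_V). Setting ∂π_V/∂q_V = 0: 162 - 4q_V - 2(q_D + q_B) = 0.
Bastion's profit: π_B = (265 - 2Q)q_B - (82q_B). Setting ∂π_B/∂q_B = 0: 183 - 4q_B - 2(q_D + q_V) = 0.
Adding the 3 first-order conditions: 522 − 8Q = 0, so Q = 261/4.
Back-substituting: q_D = (177 − 261/2)/2 = 93/4, q_V = (162 − 261/2)/2 = 63/4, q_B = (183 − 261/2)/2 = 105/4.
Total output Q = 261/4, so price P = 265 - 2·(261/4) = 269/2.

134.50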